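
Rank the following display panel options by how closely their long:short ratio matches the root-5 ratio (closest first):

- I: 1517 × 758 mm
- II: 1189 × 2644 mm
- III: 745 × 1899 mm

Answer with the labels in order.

Ratios: I = 1517 / 758 ≈ 2.001; II = 2644 / 1189 ≈ 2.224; III = 1899 / 745 ≈ 2.549.
|Δ from 2.236|: I 0.235; II 0.012; III 0.313.

II, I, III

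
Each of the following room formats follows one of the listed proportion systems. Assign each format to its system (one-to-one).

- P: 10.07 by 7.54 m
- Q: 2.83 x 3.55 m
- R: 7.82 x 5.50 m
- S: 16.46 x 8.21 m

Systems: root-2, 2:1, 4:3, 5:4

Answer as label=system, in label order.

Ratios: P ≈ 1.336; Q ≈ 1.254; R ≈ 1.422; S ≈ 2.005.
Targets: root-2 ≈ 1.414; 2:1 ≈ 2.000; 4:3 ≈ 1.333; 5:4 ≈ 1.250.

P=4:3, Q=5:4, R=root-2, S=2:1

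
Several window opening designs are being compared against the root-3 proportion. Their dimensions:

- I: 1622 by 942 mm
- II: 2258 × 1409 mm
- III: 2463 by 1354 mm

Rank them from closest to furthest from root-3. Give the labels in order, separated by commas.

I, III, II

I: 1622/942 ≈ 1.722 → |1.722 − 1.732| = 0.010
II: 2258/1409 ≈ 1.603 → |1.603 − 1.732| = 0.129
III: 2463/1354 ≈ 1.819 → |1.819 − 1.732| = 0.087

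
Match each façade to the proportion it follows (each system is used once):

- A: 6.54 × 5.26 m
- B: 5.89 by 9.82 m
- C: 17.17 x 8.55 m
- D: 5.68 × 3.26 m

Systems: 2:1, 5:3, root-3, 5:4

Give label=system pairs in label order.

A=5:4, B=5:3, C=2:1, D=root-3

Ratios: A ≈ 1.243; B ≈ 1.667; C ≈ 2.008; D ≈ 1.742.
Targets: 2:1 ≈ 2.000; 5:3 ≈ 1.667; root-3 ≈ 1.732; 5:4 ≈ 1.250.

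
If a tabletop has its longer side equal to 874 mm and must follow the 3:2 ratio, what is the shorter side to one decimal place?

3:2 = 1.50000.
Shorter side = 874 ÷ 1.50000 ≈ 582.667 → 582.7 mm.

582.7 mm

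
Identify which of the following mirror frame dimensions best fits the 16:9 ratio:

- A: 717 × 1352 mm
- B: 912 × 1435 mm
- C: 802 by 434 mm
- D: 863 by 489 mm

D

Target 16:9 ≈ 1.778.
A: 1.886 (Δ0.108)  B: 1.573 (Δ0.205)  C: 1.848 (Δ0.070)  D: 1.765 (Δ0.013)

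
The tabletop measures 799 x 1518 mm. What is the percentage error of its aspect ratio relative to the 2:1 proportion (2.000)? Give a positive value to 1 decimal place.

5.0%

Ratio = 1518 / 799 ≈ 1.8999.
Ideal 2:1 = 2.0000. |1.8999 − 2.0000| / 2.0000 ≈ 5.01% → 5.0%.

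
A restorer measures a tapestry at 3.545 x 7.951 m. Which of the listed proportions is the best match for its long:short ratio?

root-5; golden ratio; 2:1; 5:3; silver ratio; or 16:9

root-5

Ratio = 7.951 / 3.545 ≈ 2.243.
Distances: root-5 2.236 (Δ 0.007); golden ratio 1.618 (Δ 0.625); 2:1 2.000 (Δ 0.243); 5:3 1.667 (Δ 0.576); silver ratio 2.414 (Δ 0.171); 16:9 1.778 (Δ 0.465).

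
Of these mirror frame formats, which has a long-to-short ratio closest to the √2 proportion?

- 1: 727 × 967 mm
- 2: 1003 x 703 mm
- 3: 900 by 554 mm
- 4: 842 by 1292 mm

Target root-2 ≈ 1.414.
1: 1.330 (Δ0.084)  2: 1.427 (Δ0.013)  3: 1.625 (Δ0.211)  4: 1.534 (Δ0.120)

2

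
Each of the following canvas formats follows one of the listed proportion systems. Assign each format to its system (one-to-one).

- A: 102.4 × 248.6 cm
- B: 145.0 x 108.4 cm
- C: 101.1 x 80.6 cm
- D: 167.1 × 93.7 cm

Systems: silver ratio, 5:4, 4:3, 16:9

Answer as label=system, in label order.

A = 248.6/102.4 ≈ 2.428 → silver ratio (2.414)
B = 145.0/108.4 ≈ 1.338 → 4:3 (1.333)
C = 101.1/80.6 ≈ 1.254 → 5:4 (1.250)
D = 167.1/93.7 ≈ 1.783 → 16:9 (1.778)

A=silver ratio, B=4:3, C=5:4, D=16:9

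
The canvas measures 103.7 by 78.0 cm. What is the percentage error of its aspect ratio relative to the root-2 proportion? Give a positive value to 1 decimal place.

6.0%

Ratio = 103.7 / 78.0 ≈ 1.3295.
Ideal root-2 ≈ 1.4142. |1.3295 − 1.4142| / 1.4142 ≈ 5.99% → 6.0%.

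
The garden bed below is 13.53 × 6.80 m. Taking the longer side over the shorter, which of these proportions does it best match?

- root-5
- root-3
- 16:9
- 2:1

Ratio = 13.53 / 6.80 ≈ 1.990.
Distances: root-5 2.236 (Δ 0.246); root-3 1.732 (Δ 0.258); 16:9 1.778 (Δ 0.212); 2:1 2.000 (Δ 0.010).

2:1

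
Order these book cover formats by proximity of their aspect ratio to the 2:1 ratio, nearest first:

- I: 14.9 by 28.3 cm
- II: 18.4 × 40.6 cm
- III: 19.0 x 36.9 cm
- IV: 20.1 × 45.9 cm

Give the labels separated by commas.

Ratios: I = 28.3 / 14.9 ≈ 1.899; II = 40.6 / 18.4 ≈ 2.207; III = 36.9 / 19.0 ≈ 1.942; IV = 45.9 / 20.1 ≈ 2.284.
|Δ from 2.000|: I 0.101; II 0.207; III 0.058; IV 0.284.

III, I, II, IV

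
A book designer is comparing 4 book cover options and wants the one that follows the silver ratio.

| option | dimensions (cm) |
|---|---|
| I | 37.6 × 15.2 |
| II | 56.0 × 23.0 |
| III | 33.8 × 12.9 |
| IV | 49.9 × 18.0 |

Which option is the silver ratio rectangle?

Ratios (long/short): I ≈ 2.474; II ≈ 2.435; III ≈ 2.620; IV ≈ 2.772.
silver ratio ≈ 2.414; option II is nearest (Δ 0.021).

II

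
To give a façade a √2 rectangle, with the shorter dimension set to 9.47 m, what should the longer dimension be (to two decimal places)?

13.39 m

root-2 ≈ 1.41421.
Longer side = 9.47 × 1.41421 ≈ 13.3926 → 13.39 m.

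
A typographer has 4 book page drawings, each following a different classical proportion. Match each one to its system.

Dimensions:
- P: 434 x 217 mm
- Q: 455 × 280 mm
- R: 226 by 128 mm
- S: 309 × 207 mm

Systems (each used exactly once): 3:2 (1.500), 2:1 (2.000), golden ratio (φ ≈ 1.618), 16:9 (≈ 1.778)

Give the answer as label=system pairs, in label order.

P=2:1, Q=golden ratio, R=16:9, S=3:2

Ratios: P ≈ 2.000; Q ≈ 1.625; R ≈ 1.766; S ≈ 1.493.
Targets: 3:2 ≈ 1.500; 2:1 ≈ 2.000; golden ratio ≈ 1.618; 16:9 ≈ 1.778.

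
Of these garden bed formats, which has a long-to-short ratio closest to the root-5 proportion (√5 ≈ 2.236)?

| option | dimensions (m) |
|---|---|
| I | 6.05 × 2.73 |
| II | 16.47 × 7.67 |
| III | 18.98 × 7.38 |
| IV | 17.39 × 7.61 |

Ratios (long/short): I ≈ 2.216; II ≈ 2.147; III ≈ 2.572; IV ≈ 2.285.
root-5 ≈ 2.236; option I is nearest (Δ 0.020).

I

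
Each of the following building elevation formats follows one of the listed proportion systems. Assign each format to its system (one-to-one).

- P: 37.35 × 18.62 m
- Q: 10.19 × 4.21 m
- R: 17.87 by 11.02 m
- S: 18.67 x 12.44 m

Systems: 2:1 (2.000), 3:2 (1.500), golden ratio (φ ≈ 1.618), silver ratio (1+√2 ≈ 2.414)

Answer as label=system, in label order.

P=2:1, Q=silver ratio, R=golden ratio, S=3:2

P = 37.35/18.62 ≈ 2.006 → 2:1 (2.000)
Q = 10.19/4.21 ≈ 2.420 → silver ratio (2.414)
R = 17.87/11.02 ≈ 1.622 → golden ratio (1.618)
S = 18.67/12.44 ≈ 1.501 → 3:2 (1.500)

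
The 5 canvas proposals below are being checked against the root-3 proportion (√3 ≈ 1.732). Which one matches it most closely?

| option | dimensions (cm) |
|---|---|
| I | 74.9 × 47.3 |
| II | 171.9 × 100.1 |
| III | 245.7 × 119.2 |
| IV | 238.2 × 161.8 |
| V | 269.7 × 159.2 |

Target root-3 ≈ 1.732.
I: 1.584 (Δ0.148)  II: 1.717 (Δ0.015)  III: 2.061 (Δ0.329)  IV: 1.472 (Δ0.260)  V: 1.694 (Δ0.038)

II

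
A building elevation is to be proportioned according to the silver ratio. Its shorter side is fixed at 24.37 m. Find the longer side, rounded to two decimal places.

silver ratio ≈ 2.41421.
Longer side = 24.37 × 2.41421 ≈ 58.8343 → 58.83 m.

58.83 m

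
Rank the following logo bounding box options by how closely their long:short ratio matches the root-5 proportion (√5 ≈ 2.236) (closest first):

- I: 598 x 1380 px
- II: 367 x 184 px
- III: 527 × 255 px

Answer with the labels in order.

Ratios: I = 1380 / 598 ≈ 2.308; II = 367 / 184 ≈ 1.995; III = 527 / 255 ≈ 2.067.
|Δ from 2.236|: I 0.072; II 0.241; III 0.169.

I, III, II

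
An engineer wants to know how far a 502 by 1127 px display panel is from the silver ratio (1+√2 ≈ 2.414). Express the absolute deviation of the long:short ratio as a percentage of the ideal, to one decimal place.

7.0%

Ratio = 1127 / 502 ≈ 2.2450.
Ideal silver ratio ≈ 2.4142. |2.2450 − 2.4142| / 2.4142 ≈ 7.01% → 7.0%.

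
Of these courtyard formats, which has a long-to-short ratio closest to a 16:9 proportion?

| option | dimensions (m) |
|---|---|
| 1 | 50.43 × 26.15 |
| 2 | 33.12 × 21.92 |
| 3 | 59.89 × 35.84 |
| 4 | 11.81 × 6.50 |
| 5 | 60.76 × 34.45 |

Ratios (long/short): 1 ≈ 1.928; 2 ≈ 1.511; 3 ≈ 1.671; 4 ≈ 1.817; 5 ≈ 1.764.
16:9 ≈ 1.778; option 5 is nearest (Δ 0.014).

5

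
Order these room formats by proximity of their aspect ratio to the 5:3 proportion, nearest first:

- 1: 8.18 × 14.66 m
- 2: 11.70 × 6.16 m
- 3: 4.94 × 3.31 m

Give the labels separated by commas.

1: 14.66/8.18 ≈ 1.792 → |1.792 − 1.667| = 0.125
2: 11.70/6.16 ≈ 1.899 → |1.899 − 1.667| = 0.232
3: 4.94/3.31 ≈ 1.492 → |1.492 − 1.667| = 0.175

1, 3, 2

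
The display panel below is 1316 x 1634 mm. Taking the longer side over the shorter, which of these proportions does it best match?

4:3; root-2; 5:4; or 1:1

5:4

Ratio = 1634 / 1316 ≈ 1.242.
Distances: 4:3 1.333 (Δ 0.091); root-2 1.414 (Δ 0.172); 5:4 1.250 (Δ 0.008); 1:1 1.000 (Δ 0.242).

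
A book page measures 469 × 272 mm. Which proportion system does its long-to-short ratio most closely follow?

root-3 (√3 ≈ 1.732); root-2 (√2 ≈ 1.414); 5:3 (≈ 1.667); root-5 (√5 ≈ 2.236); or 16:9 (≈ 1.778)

root-3

469/272 ≈ 1.724. Nearest candidates are root-3 (1.732, off by 0.008) and 16:9 (1.778, off by 0.054).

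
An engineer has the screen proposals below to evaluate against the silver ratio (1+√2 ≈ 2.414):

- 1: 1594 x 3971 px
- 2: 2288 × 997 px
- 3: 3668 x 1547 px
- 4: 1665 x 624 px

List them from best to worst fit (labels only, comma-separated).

Ratios: 1 = 3971 / 1594 ≈ 2.491; 2 = 2288 / 997 ≈ 2.295; 3 = 3668 / 1547 ≈ 2.371; 4 = 1665 / 624 ≈ 2.668.
|Δ from 2.414|: 1 0.077; 2 0.119; 3 0.043; 4 0.254.

3, 1, 2, 4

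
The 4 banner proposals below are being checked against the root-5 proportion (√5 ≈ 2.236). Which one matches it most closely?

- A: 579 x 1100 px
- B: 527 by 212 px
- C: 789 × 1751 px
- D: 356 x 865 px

C

Target root-5 ≈ 2.236.
A: 1.900 (Δ0.336)  B: 2.486 (Δ0.250)  C: 2.219 (Δ0.017)  D: 2.430 (Δ0.194)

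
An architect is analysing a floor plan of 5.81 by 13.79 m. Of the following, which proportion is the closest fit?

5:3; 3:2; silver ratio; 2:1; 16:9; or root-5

Ratio = 13.79 / 5.81 ≈ 2.373.
Distances: 5:3 1.667 (Δ 0.706); 3:2 1.500 (Δ 0.873); silver ratio 2.414 (Δ 0.041); 2:1 2.000 (Δ 0.373); 16:9 1.778 (Δ 0.595); root-5 2.236 (Δ 0.137).

silver ratio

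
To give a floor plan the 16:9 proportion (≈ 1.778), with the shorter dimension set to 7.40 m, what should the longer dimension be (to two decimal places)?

13.16 m

16:9 ≈ 1.77778.
Longer side = 7.40 × 1.77778 ≈ 13.1556 → 13.16 m.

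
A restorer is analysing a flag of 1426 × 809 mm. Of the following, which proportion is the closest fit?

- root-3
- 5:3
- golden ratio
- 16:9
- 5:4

Ratio = 1426 / 809 ≈ 1.763.
Distances: root-3 1.732 (Δ 0.031); 5:3 1.667 (Δ 0.096); golden ratio 1.618 (Δ 0.145); 16:9 1.778 (Δ 0.015); 5:4 1.250 (Δ 0.513).

16:9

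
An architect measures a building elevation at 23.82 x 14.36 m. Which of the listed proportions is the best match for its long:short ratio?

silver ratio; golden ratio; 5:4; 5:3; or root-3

Ratio = 23.82 / 14.36 ≈ 1.659.
Distances: silver ratio 2.414 (Δ 0.755); golden ratio 1.618 (Δ 0.041); 5:4 1.250 (Δ 0.409); 5:3 1.667 (Δ 0.008); root-3 1.732 (Δ 0.073).

5:3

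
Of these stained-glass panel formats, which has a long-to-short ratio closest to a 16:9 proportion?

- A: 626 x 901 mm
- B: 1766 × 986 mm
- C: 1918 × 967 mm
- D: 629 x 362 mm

B

Ratios (long/short): A ≈ 1.439; B ≈ 1.791; C ≈ 1.983; D ≈ 1.738.
16:9 ≈ 1.778; option B is nearest (Δ 0.013).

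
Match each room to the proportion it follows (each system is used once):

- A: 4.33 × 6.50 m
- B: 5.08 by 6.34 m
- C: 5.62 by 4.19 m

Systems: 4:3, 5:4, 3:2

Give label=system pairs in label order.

A = 6.50/4.33 ≈ 1.501 → 3:2 (1.500)
B = 6.34/5.08 ≈ 1.248 → 5:4 (1.250)
C = 5.62/4.19 ≈ 1.341 → 4:3 (1.333)

A=3:2, B=5:4, C=4:3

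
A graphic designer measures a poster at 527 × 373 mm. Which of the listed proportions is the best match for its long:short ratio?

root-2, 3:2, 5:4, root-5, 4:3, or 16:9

root-2

527/373 ≈ 1.413. Nearest candidates are root-2 (1.414, off by 0.001) and 4:3 (1.333, off by 0.080).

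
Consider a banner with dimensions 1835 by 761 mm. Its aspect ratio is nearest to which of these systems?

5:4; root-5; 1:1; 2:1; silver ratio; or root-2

silver ratio

1835/761 ≈ 2.411. Nearest candidates are silver ratio (2.414, off by 0.003) and root-5 (2.236, off by 0.175).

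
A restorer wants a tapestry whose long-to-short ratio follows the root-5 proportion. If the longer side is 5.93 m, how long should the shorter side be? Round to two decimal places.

2.65 m

root-5 ≈ 2.23607.
Shorter side = 5.93 ÷ 2.23607 ≈ 2.6520 → 2.65 m.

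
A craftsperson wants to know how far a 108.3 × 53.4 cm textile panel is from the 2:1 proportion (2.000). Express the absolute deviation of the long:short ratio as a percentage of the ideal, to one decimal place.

Ratio = 108.3 / 53.4 ≈ 2.0281.
Ideal 2:1 = 2.0000. |2.0281 − 2.0000| / 2.0000 ≈ 1.40% → 1.4%.

1.4%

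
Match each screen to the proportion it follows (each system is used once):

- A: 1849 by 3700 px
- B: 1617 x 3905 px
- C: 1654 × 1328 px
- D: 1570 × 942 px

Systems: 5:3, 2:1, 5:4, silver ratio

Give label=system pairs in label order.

A=2:1, B=silver ratio, C=5:4, D=5:3

A = 3700/1849 ≈ 2.001 → 2:1 (2.000)
B = 3905/1617 ≈ 2.415 → silver ratio (2.414)
C = 1654/1328 ≈ 1.245 → 5:4 (1.250)
D = 1570/942 ≈ 1.667 → 5:3 (1.667)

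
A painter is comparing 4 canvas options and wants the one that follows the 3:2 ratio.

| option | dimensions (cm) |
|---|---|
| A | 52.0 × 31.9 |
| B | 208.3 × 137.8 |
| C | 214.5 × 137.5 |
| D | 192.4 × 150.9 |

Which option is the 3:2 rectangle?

Ratios (long/short): A ≈ 1.630; B ≈ 1.512; C ≈ 1.560; D ≈ 1.275.
3:2 ≈ 1.500; option B is nearest (Δ 0.012).

B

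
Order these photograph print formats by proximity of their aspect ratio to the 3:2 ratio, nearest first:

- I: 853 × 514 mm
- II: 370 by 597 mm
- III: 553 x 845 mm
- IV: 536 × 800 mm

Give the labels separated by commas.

IV, III, II, I

Ratios: I = 853 / 514 ≈ 1.660; II = 597 / 370 ≈ 1.614; III = 845 / 553 ≈ 1.528; IV = 800 / 536 ≈ 1.493.
|Δ from 1.500|: I 0.160; II 0.114; III 0.028; IV 0.007.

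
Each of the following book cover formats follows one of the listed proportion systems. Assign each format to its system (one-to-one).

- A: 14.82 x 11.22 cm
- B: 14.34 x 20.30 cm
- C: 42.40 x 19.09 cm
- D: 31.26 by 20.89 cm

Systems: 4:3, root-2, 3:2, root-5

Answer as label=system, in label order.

A = 14.82/11.22 ≈ 1.321 → 4:3 (1.333)
B = 20.30/14.34 ≈ 1.416 → root-2 (1.414)
C = 42.40/19.09 ≈ 2.221 → root-5 (2.236)
D = 31.26/20.89 ≈ 1.496 → 3:2 (1.500)

A=4:3, B=root-2, C=root-5, D=3:2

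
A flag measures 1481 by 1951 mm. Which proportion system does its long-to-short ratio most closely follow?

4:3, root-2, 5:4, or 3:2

Ratio = 1951 / 1481 ≈ 1.317.
Distances: 4:3 1.333 (Δ 0.016); root-2 1.414 (Δ 0.097); 5:4 1.250 (Δ 0.067); 3:2 1.500 (Δ 0.183).

4:3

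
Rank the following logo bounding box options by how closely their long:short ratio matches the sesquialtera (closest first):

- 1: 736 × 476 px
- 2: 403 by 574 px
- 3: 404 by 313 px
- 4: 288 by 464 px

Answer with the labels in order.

1: 736/476 ≈ 1.546 → |1.546 − 1.500| = 0.046
2: 574/403 ≈ 1.424 → |1.424 − 1.500| = 0.076
3: 404/313 ≈ 1.291 → |1.291 − 1.500| = 0.209
4: 464/288 ≈ 1.611 → |1.611 − 1.500| = 0.111

1, 2, 4, 3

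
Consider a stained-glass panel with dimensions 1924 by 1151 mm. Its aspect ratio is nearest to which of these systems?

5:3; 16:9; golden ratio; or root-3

Ratio = 1924 / 1151 ≈ 1.672.
Distances: 5:3 1.667 (Δ 0.005); 16:9 1.778 (Δ 0.106); golden ratio 1.618 (Δ 0.054); root-3 1.732 (Δ 0.060).

5:3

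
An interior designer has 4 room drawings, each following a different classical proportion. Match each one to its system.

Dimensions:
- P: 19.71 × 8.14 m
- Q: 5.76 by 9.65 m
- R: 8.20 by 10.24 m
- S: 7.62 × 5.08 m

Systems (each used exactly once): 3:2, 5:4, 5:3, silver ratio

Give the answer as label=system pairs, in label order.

P = 19.71/8.14 ≈ 2.421 → silver ratio (2.414)
Q = 9.65/5.76 ≈ 1.675 → 5:3 (1.667)
R = 10.24/8.20 ≈ 1.249 → 5:4 (1.250)
S = 7.62/5.08 ≈ 1.500 → 3:2 (1.500)

P=silver ratio, Q=5:3, R=5:4, S=3:2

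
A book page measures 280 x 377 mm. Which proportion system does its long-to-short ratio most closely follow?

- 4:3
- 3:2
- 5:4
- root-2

4:3

Ratio = 377 / 280 ≈ 1.346.
Distances: 4:3 1.333 (Δ 0.013); 3:2 1.500 (Δ 0.154); 5:4 1.250 (Δ 0.096); root-2 1.414 (Δ 0.068).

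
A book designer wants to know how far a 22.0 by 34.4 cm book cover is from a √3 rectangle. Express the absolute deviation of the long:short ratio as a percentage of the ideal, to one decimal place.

9.7%

Ratio = 34.4 / 22.0 ≈ 1.5636.
Ideal root-3 ≈ 1.7321. |1.5636 − 1.7321| / 1.7321 ≈ 9.73% → 9.7%.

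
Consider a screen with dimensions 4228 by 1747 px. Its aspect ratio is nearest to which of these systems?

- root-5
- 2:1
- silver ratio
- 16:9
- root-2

Ratio = 4228 / 1747 ≈ 2.420.
Distances: root-5 2.236 (Δ 0.184); 2:1 2.000 (Δ 0.420); silver ratio 2.414 (Δ 0.006); 16:9 1.778 (Δ 0.642); root-2 1.414 (Δ 1.006).

silver ratio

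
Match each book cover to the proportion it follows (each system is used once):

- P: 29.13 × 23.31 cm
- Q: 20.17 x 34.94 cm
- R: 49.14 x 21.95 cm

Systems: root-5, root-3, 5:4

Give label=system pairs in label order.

P=5:4, Q=root-3, R=root-5

P = 29.13/23.31 ≈ 1.250 → 5:4 (1.250)
Q = 34.94/20.17 ≈ 1.732 → root-3 (1.732)
R = 49.14/21.95 ≈ 2.239 → root-5 (2.236)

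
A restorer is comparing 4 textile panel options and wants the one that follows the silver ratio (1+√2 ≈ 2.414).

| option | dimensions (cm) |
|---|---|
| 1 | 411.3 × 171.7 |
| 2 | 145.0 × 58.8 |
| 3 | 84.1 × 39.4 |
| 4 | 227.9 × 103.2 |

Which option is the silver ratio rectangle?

Target silver ratio ≈ 2.414.
1: 2.395 (Δ0.019)  2: 2.466 (Δ0.052)  3: 2.135 (Δ0.279)  4: 2.208 (Δ0.206)

1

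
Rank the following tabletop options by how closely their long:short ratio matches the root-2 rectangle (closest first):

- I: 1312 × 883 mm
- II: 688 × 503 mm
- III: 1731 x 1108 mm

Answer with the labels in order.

II, I, III

Ratios: I = 1312 / 883 ≈ 1.486; II = 688 / 503 ≈ 1.368; III = 1731 / 1108 ≈ 1.562.
|Δ from 1.414|: I 0.072; II 0.046; III 0.148.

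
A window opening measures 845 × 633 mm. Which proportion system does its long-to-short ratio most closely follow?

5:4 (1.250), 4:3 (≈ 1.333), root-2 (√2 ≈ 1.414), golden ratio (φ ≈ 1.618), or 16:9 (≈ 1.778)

4:3

845/633 ≈ 1.335. Nearest candidates are 4:3 (1.333, off by 0.002) and root-2 (1.414, off by 0.079).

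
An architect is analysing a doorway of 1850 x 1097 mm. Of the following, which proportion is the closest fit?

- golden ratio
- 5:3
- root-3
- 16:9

5:3

1850/1097 ≈ 1.686. Nearest candidates are 5:3 (1.667, off by 0.019) and root-3 (1.732, off by 0.046).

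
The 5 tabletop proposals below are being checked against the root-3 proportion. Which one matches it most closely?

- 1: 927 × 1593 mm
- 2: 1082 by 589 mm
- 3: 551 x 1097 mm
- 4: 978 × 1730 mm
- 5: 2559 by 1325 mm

Ratios (long/short): 1 ≈ 1.718; 2 ≈ 1.837; 3 ≈ 1.991; 4 ≈ 1.769; 5 ≈ 1.931.
root-3 ≈ 1.732; option 1 is nearest (Δ 0.014).

1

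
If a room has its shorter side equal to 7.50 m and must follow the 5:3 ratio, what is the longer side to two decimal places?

12.50 m

5:3 ≈ 1.66667.
Longer side = 7.50 × 1.66667 ≈ 12.5000 → 12.50 m.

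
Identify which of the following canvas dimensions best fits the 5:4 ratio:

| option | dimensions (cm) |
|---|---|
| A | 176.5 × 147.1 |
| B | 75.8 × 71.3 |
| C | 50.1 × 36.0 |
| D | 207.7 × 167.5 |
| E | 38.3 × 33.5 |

D

Target 5:4 ≈ 1.250.
A: 1.200 (Δ0.050)  B: 1.063 (Δ0.187)  C: 1.392 (Δ0.142)  D: 1.240 (Δ0.010)  E: 1.143 (Δ0.107)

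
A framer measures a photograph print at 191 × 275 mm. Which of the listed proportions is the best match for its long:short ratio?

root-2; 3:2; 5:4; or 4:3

root-2

275/191 ≈ 1.440. Nearest candidates are root-2 (1.414, off by 0.026) and 3:2 (1.500, off by 0.060).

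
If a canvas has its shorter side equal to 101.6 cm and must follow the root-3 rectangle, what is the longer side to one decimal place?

176.0 cm

root-3 ≈ 1.73205.
Longer side = 101.6 × 1.73205 ≈ 175.976 → 176.0 cm.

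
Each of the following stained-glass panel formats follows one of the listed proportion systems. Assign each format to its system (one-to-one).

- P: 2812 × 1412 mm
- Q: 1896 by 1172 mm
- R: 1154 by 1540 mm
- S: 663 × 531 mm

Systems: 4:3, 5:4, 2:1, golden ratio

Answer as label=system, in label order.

P = 2812/1412 ≈ 1.992 → 2:1 (2.000)
Q = 1896/1172 ≈ 1.618 → golden ratio (1.618)
R = 1540/1154 ≈ 1.334 → 4:3 (1.333)
S = 663/531 ≈ 1.249 → 5:4 (1.250)

P=2:1, Q=golden ratio, R=4:3, S=5:4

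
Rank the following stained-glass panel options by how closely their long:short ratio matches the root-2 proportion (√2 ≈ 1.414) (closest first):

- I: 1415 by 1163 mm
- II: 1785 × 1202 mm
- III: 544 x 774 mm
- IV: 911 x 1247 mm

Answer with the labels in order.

III, IV, II, I

Ratios: I = 1415 / 1163 ≈ 1.217; II = 1785 / 1202 ≈ 1.485; III = 774 / 544 ≈ 1.423; IV = 1247 / 911 ≈ 1.369.
|Δ from 1.414|: I 0.197; II 0.071; III 0.009; IV 0.045.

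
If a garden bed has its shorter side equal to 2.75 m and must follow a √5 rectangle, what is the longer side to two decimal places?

root-5 ≈ 2.23607.
Longer side = 2.75 × 2.23607 ≈ 6.1492 → 6.15 m.

6.15 m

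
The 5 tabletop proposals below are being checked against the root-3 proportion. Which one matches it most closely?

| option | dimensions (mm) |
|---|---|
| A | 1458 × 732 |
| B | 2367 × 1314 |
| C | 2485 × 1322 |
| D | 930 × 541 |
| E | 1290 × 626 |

Ratios (long/short): A ≈ 1.992; B ≈ 1.801; C ≈ 1.880; D ≈ 1.719; E ≈ 2.061.
root-3 ≈ 1.732; option D is nearest (Δ 0.013).

D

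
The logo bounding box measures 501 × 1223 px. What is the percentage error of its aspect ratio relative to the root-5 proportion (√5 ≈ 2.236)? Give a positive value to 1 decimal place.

Ratio = 1223 / 501 ≈ 2.4411.
Ideal root-5 ≈ 2.2361. |2.4411 − 2.2361| / 2.2361 ≈ 9.17% → 9.2%.

9.2%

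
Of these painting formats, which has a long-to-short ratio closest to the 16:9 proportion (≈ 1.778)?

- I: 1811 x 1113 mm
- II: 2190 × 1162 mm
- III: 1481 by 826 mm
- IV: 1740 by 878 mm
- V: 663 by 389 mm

III

Target 16:9 ≈ 1.778.
I: 1.627 (Δ0.151)  II: 1.885 (Δ0.107)  III: 1.793 (Δ0.015)  IV: 1.982 (Δ0.204)  V: 1.704 (Δ0.074)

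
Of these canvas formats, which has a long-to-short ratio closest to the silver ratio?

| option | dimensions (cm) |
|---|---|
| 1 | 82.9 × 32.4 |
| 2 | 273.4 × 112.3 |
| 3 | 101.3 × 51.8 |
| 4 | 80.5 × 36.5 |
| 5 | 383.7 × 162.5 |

Target silver ratio ≈ 2.414.
1: 2.559 (Δ0.145)  2: 2.435 (Δ0.021)  3: 1.956 (Δ0.458)  4: 2.205 (Δ0.209)  5: 2.361 (Δ0.053)

2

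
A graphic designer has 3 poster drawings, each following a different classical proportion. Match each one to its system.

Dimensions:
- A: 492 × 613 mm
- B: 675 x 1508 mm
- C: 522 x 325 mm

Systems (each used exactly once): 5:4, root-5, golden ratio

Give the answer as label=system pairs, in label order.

A=5:4, B=root-5, C=golden ratio

A = 613/492 ≈ 1.246 → 5:4 (1.250)
B = 1508/675 ≈ 2.234 → root-5 (2.236)
C = 522/325 ≈ 1.606 → golden ratio (1.618)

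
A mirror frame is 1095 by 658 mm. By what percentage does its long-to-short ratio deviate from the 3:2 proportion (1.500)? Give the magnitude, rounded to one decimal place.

Ratio = 1095 / 658 ≈ 1.6641.
Ideal 3:2 = 1.5000. |1.6641 − 1.5000| / 1.5000 ≈ 10.94% → 10.9%.

10.9%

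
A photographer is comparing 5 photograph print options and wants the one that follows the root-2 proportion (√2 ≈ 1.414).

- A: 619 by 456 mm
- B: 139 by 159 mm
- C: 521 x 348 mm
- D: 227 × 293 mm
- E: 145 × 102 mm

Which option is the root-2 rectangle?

E

Ratios (long/short): A ≈ 1.357; B ≈ 1.144; C ≈ 1.497; D ≈ 1.291; E ≈ 1.422.
root-2 ≈ 1.414; option E is nearest (Δ 0.008).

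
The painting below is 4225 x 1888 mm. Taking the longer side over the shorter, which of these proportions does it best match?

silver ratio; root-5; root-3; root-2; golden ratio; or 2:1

root-5

Ratio = 4225 / 1888 ≈ 2.238.
Distances: silver ratio 2.414 (Δ 0.176); root-5 2.236 (Δ 0.002); root-3 1.732 (Δ 0.506); root-2 1.414 (Δ 0.824); golden ratio 1.618 (Δ 0.620); 2:1 2.000 (Δ 0.238).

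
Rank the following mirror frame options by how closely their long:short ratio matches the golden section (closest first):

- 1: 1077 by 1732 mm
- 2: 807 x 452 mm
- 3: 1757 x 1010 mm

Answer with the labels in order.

1, 3, 2

1: 1732/1077 ≈ 1.608 → |1.608 − 1.618| = 0.010
2: 807/452 ≈ 1.785 → |1.785 − 1.618| = 0.167
3: 1757/1010 ≈ 1.740 → |1.740 − 1.618| = 0.122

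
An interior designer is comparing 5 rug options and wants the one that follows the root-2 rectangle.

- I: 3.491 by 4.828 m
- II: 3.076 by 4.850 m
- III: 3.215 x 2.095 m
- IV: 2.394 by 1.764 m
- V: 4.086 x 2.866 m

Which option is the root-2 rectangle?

Target root-2 ≈ 1.414.
I: 1.383 (Δ0.031)  II: 1.577 (Δ0.163)  III: 1.535 (Δ0.121)  IV: 1.357 (Δ0.057)  V: 1.426 (Δ0.012)

V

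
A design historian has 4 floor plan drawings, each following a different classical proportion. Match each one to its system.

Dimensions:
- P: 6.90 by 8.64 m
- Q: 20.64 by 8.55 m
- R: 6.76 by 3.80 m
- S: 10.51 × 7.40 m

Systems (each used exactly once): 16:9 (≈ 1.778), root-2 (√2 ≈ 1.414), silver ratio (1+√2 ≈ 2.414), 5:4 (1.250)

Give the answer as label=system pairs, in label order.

Ratios: P ≈ 1.252; Q ≈ 2.414; R ≈ 1.779; S ≈ 1.420.
Targets: 16:9 ≈ 1.778; root-2 ≈ 1.414; silver ratio ≈ 2.414; 5:4 ≈ 1.250.

P=5:4, Q=silver ratio, R=16:9, S=root-2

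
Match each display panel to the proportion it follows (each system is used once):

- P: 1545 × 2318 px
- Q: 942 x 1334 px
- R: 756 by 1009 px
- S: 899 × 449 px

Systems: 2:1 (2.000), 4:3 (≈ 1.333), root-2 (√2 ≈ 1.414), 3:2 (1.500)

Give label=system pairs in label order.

P = 2318/1545 ≈ 1.500 → 3:2 (1.500)
Q = 1334/942 ≈ 1.416 → root-2 (1.414)
R = 1009/756 ≈ 1.335 → 4:3 (1.333)
S = 899/449 ≈ 2.002 → 2:1 (2.000)

P=3:2, Q=root-2, R=4:3, S=2:1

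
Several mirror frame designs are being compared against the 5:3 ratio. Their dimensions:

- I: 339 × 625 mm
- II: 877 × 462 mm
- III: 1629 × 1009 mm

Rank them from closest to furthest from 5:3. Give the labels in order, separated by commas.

III, I, II

Ratios: I = 625 / 339 ≈ 1.844; II = 877 / 462 ≈ 1.898; III = 1629 / 1009 ≈ 1.614.
|Δ from 1.667|: I 0.177; II 0.231; III 0.053.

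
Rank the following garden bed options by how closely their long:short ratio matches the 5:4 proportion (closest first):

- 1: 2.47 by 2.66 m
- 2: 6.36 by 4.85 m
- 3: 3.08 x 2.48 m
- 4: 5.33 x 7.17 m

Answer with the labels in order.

Ratios: 1 = 2.66 / 2.47 ≈ 1.077; 2 = 6.36 / 4.85 ≈ 1.311; 3 = 3.08 / 2.48 ≈ 1.242; 4 = 7.17 / 5.33 ≈ 1.345.
|Δ from 1.250|: 1 0.173; 2 0.061; 3 0.008; 4 0.095.

3, 2, 4, 1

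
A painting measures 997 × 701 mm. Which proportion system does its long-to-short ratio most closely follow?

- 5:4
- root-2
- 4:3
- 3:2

root-2

997/701 ≈ 1.422. Nearest candidates are root-2 (1.414, off by 0.008) and 3:2 (1.500, off by 0.078).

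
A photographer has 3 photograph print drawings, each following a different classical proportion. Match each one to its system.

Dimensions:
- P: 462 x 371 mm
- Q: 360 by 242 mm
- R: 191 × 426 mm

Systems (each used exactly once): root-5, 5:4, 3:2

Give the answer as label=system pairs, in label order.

Ratios: P ≈ 1.245; Q ≈ 1.488; R ≈ 2.230.
Targets: root-5 ≈ 2.236; 5:4 ≈ 1.250; 3:2 ≈ 1.500.

P=5:4, Q=3:2, R=root-5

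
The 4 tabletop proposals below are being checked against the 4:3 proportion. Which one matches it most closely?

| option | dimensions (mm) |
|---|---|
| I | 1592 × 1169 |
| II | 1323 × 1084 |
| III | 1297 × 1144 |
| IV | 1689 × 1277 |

IV

Ratios (long/short): I ≈ 1.362; II ≈ 1.220; III ≈ 1.134; IV ≈ 1.323.
4:3 ≈ 1.333; option IV is nearest (Δ 0.010).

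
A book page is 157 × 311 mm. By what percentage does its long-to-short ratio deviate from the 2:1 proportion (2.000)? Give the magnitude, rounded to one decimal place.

1.0%

Ratio = 311 / 157 ≈ 1.9809.
Ideal 2:1 = 2.0000. |1.9809 − 2.0000| / 2.0000 ≈ 0.95% → 1.0%.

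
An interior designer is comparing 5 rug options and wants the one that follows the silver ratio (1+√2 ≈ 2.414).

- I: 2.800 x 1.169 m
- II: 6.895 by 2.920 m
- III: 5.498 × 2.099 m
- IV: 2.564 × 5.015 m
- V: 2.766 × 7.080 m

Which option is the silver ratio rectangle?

I

Target silver ratio ≈ 2.414.
I: 2.395 (Δ0.019)  II: 2.361 (Δ0.053)  III: 2.619 (Δ0.205)  IV: 1.956 (Δ0.458)  V: 2.560 (Δ0.146)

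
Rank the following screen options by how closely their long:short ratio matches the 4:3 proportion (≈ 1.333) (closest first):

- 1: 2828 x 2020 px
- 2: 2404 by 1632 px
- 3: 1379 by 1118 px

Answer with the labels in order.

1, 3, 2

Ratios: 1 = 2828 / 2020 ≈ 1.400; 2 = 2404 / 1632 ≈ 1.473; 3 = 1379 / 1118 ≈ 1.233.
|Δ from 1.333|: 1 0.067; 2 0.140; 3 0.100.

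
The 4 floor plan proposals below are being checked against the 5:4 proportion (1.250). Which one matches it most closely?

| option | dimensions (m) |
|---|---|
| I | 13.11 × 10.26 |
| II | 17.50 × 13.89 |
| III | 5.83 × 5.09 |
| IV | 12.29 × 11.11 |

Target 5:4 ≈ 1.250.
I: 1.278 (Δ0.028)  II: 1.260 (Δ0.010)  III: 1.145 (Δ0.105)  IV: 1.106 (Δ0.144)

II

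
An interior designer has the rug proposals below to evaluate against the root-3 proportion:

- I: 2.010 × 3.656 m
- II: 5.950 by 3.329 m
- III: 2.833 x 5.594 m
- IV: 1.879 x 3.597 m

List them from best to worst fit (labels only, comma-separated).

II, I, IV, III

Ratios: I = 3.656 / 2.010 ≈ 1.819; II = 5.950 / 3.329 ≈ 1.787; III = 5.594 / 2.833 ≈ 1.975; IV = 3.597 / 1.879 ≈ 1.914.
|Δ from 1.732|: I 0.087; II 0.055; III 0.243; IV 0.182.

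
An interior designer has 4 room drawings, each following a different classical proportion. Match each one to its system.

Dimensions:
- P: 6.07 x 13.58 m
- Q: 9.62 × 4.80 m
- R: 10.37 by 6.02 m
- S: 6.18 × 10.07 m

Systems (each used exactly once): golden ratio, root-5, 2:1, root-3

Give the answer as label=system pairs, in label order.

P=root-5, Q=2:1, R=root-3, S=golden ratio

Ratios: P ≈ 2.237; Q ≈ 2.004; R ≈ 1.723; S ≈ 1.629.
Targets: golden ratio ≈ 1.618; root-5 ≈ 2.236; 2:1 ≈ 2.000; root-3 ≈ 1.732.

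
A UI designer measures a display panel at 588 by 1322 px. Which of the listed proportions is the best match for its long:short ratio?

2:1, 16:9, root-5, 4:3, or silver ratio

1322/588 ≈ 2.248. Nearest candidates are root-5 (2.236, off by 0.012) and silver ratio (2.414, off by 0.166).

root-5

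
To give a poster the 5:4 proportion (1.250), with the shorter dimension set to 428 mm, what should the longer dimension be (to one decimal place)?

5:4 = 1.25000.
Longer side = 428 × 1.25000 ≈ 535.000 → 535.0 mm.

535.0 mm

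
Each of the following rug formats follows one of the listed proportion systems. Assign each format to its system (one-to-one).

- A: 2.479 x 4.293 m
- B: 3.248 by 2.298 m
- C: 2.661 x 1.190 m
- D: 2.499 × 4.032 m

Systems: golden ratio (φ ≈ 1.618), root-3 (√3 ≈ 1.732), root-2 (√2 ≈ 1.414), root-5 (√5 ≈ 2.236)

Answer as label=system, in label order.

A=root-3, B=root-2, C=root-5, D=golden ratio

A = 4.293/2.479 ≈ 1.732 → root-3 (1.732)
B = 3.248/2.298 ≈ 1.413 → root-2 (1.414)
C = 2.661/1.190 ≈ 2.236 → root-5 (2.236)
D = 4.032/2.499 ≈ 1.613 → golden ratio (1.618)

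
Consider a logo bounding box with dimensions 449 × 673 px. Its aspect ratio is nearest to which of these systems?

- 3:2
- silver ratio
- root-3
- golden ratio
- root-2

Ratio = 673 / 449 ≈ 1.499.
Distances: 3:2 1.500 (Δ 0.001); silver ratio 2.414 (Δ 0.915); root-3 1.732 (Δ 0.233); golden ratio 1.618 (Δ 0.119); root-2 1.414 (Δ 0.085).

3:2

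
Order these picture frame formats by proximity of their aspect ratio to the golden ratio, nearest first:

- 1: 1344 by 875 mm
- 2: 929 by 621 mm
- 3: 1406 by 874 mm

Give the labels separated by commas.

3, 1, 2

Ratios: 1 = 1344 / 875 ≈ 1.536; 2 = 929 / 621 ≈ 1.496; 3 = 1406 / 874 ≈ 1.609.
|Δ from 1.618|: 1 0.082; 2 0.122; 3 0.009.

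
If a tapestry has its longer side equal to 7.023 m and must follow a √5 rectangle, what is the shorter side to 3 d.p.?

root-5 ≈ 2.23607.
Shorter side = 7.023 ÷ 2.23607 ≈ 3.14078 → 3.141 m.

3.141 m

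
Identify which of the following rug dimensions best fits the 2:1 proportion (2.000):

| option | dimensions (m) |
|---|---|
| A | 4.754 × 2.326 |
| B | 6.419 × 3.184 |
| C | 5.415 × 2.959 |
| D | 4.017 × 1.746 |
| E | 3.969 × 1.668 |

B

Ratios (long/short): A ≈ 2.044; B ≈ 2.016; C ≈ 1.830; D ≈ 2.301; E ≈ 2.379.
2:1 ≈ 2.000; option B is nearest (Δ 0.016).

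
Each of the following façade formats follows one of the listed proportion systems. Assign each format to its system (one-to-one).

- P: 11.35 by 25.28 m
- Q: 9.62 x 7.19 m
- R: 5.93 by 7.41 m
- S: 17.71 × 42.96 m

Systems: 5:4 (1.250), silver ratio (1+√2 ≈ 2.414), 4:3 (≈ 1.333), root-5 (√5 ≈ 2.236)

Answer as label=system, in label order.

P=root-5, Q=4:3, R=5:4, S=silver ratio

P = 25.28/11.35 ≈ 2.227 → root-5 (2.236)
Q = 9.62/7.19 ≈ 1.338 → 4:3 (1.333)
R = 7.41/5.93 ≈ 1.250 → 5:4 (1.250)
S = 42.96/17.71 ≈ 2.426 → silver ratio (2.414)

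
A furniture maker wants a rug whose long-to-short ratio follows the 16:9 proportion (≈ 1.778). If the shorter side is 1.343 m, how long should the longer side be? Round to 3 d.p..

2.388 m

16:9 ≈ 1.77778.
Longer side = 1.343 × 1.77778 ≈ 2.38756 → 2.388 m.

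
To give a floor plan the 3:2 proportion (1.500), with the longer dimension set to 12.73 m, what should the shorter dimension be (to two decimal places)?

3:2 = 1.50000.
Shorter side = 12.73 ÷ 1.50000 ≈ 8.4867 → 8.49 m.

8.49 m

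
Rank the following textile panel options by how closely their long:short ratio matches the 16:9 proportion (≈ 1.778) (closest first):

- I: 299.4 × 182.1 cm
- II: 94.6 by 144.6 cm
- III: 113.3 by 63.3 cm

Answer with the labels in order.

III, I, II

I: 299.4/182.1 ≈ 1.644 → |1.644 − 1.778| = 0.134
II: 144.6/94.6 ≈ 1.529 → |1.529 − 1.778| = 0.249
III: 113.3/63.3 ≈ 1.790 → |1.790 − 1.778| = 0.012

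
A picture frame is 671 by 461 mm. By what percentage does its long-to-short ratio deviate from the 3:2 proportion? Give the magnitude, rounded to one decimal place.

3.0%

Ratio = 671 / 461 ≈ 1.4555.
Ideal 3:2 = 1.5000. |1.4555 − 1.5000| / 1.5000 ≈ 2.97% → 3.0%.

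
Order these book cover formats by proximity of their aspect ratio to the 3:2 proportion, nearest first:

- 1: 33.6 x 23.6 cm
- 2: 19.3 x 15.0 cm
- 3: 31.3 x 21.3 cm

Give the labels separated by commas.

3, 1, 2

Ratios: 1 = 33.6 / 23.6 ≈ 1.424; 2 = 19.3 / 15.0 ≈ 1.287; 3 = 31.3 / 21.3 ≈ 1.469.
|Δ from 1.500|: 1 0.076; 2 0.213; 3 0.031.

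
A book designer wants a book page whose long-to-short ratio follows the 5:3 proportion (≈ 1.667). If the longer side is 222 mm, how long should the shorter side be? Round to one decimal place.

5:3 ≈ 1.66667.
Shorter side = 222 ÷ 1.66667 ≈ 133.200 → 133.2 mm.

133.2 mm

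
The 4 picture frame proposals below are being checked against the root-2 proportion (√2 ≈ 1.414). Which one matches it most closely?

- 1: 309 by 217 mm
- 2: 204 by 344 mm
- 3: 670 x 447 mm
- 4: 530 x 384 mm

Ratios (long/short): 1 ≈ 1.424; 2 ≈ 1.686; 3 ≈ 1.499; 4 ≈ 1.380.
root-2 ≈ 1.414; option 1 is nearest (Δ 0.010).

1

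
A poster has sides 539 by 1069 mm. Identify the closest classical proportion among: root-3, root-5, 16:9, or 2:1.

2:1

Ratio = 1069 / 539 ≈ 1.983.
Distances: root-3 1.732 (Δ 0.251); root-5 2.236 (Δ 0.253); 16:9 1.778 (Δ 0.205); 2:1 2.000 (Δ 0.017).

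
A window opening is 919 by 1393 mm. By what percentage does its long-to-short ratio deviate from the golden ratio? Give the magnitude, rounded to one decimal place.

6.3%

Ratio = 1393 / 919 ≈ 1.5158.
Ideal golden ratio ≈ 1.6180. |1.5158 − 1.6180| / 1.6180 ≈ 6.32% → 6.3%.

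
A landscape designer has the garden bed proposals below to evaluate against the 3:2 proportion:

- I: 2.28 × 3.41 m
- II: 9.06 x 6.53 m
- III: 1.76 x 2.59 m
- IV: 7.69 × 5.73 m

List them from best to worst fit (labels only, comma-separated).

Ratios: I = 3.41 / 2.28 ≈ 1.496; II = 9.06 / 6.53 ≈ 1.387; III = 2.59 / 1.76 ≈ 1.472; IV = 7.69 / 5.73 ≈ 1.342.
|Δ from 1.500|: I 0.004; II 0.113; III 0.028; IV 0.158.

I, III, II, IV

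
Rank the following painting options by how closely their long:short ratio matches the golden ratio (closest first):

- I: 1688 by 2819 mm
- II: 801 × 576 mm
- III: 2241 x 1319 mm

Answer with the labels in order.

I, III, II

I: 2819/1688 ≈ 1.670 → |1.670 − 1.618| = 0.052
II: 801/576 ≈ 1.391 → |1.391 − 1.618| = 0.227
III: 2241/1319 ≈ 1.699 → |1.699 − 1.618| = 0.081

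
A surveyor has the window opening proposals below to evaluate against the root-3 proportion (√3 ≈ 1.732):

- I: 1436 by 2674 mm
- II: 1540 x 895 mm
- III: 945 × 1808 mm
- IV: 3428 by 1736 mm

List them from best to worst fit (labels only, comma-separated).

Ratios: I = 2674 / 1436 ≈ 1.862; II = 1540 / 895 ≈ 1.721; III = 1808 / 945 ≈ 1.913; IV = 3428 / 1736 ≈ 1.975.
|Δ from 1.732|: I 0.130; II 0.011; III 0.181; IV 0.243.

II, I, III, IV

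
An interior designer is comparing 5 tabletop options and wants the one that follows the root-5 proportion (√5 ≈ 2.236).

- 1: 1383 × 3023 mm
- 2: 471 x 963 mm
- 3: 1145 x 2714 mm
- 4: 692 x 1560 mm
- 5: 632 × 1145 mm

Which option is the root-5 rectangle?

4

Target root-5 ≈ 2.236.
1: 2.186 (Δ0.050)  2: 2.045 (Δ0.191)  3: 2.370 (Δ0.134)  4: 2.254 (Δ0.018)  5: 1.812 (Δ0.424)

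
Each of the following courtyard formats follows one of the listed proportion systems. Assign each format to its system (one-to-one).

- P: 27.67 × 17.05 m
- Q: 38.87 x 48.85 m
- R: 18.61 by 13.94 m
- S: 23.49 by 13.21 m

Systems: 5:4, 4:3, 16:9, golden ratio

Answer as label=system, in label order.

P=golden ratio, Q=5:4, R=4:3, S=16:9

P = 27.67/17.05 ≈ 1.623 → golden ratio (1.618)
Q = 48.85/38.87 ≈ 1.257 → 5:4 (1.250)
R = 18.61/13.94 ≈ 1.335 → 4:3 (1.333)
S = 23.49/13.21 ≈ 1.778 → 16:9 (1.778)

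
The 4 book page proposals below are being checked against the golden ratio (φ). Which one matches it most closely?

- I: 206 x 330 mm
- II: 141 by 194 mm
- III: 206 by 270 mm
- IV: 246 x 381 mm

I

Target golden ratio ≈ 1.618.
I: 1.602 (Δ0.016)  II: 1.376 (Δ0.242)  III: 1.311 (Δ0.307)  IV: 1.549 (Δ0.069)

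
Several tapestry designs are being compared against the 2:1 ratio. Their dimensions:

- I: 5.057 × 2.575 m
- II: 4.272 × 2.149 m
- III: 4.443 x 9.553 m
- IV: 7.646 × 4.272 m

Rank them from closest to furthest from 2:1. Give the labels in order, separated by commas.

II, I, III, IV

I: 5.057/2.575 ≈ 1.964 → |1.964 − 2.000| = 0.036
II: 4.272/2.149 ≈ 1.988 → |1.988 − 2.000| = 0.012
III: 9.553/4.443 ≈ 2.150 → |2.150 − 2.000| = 0.150
IV: 7.646/4.272 ≈ 1.790 → |1.790 − 2.000| = 0.210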